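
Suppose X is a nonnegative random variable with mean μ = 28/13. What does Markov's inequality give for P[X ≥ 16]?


μ = E[X] = 28/13, a = 16.
Markov: P[X ≥ 16] ≤ μ/a = (28/13)/16 = 7/52.
Numerically: ≈ 0.13462.
(Since a = 16 > μ = 2.15385, the bound 7/52 is < 1 and informative.)

P[X ≥ 16] ≤ 7/52 ≈ 0.13462.


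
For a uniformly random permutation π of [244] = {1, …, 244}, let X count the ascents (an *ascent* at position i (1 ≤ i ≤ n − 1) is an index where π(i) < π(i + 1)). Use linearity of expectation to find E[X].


Write X = Σ X_I over i = 1, …, 243, with X_I the indicator of one ascent.
There are 243 indicators.
For each fixed i, the pair (π(i), π(i+1)) is a uniformly random ordered pair of distinct values from {1, …, 244}; by symmetry P[π(i) < π(i+1)] = 1/2.
By linearity: E[X] = 243 · (1/2) = (244 − 1) · (1/2) = 243/2 ≈ 121.500000.

E[X] = 243/2 = 121.500000.


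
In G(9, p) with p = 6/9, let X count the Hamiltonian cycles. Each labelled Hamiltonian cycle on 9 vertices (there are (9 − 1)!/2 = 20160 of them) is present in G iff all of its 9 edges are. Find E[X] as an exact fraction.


K_9 has (9 − 1)!/2 = 20160 labelled Hamiltonian cycles.
For each such Hamiltonian cycle H, let X_H = 1 if all 9 edges of H are present in G. Then P[X_H = 1] = p^{9} = (2/3)^{9} = 512/19683.
Summing the indicators: E[X] = Σ_H E[X_H] = 20160 · p^{9} = 20160 · 512/19683 = 1146880/2187.
Numerically: E[X] ≈ 524.4.

E[X] = 20160 · (2/3)^{9} = 1146880/2187 ≈ 524.4.


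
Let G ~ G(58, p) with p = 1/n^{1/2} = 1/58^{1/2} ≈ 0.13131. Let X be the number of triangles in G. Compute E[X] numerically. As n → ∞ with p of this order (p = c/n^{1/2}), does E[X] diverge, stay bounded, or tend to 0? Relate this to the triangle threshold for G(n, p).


Number of potential triangles: C(58, 3) = 30856.
Each occurs with probability p³ ≈ (0.13131)³ ≈ 2.2639040e-03.
By linearity: E[X] = C(58, 3)·p³ ≈ 30856 · 2.2639040e-03 ≈ 69.85502.
Since α = 1/2 < 1, p = c/n^{1/2} ≫ 1/n is above the triangle threshold p ~ 1/n. Asymptotically E[X] ~ (c³/6)·n^{3(1−α)} = (1³/6)·n^{1.5} → ∞; triangles are abundant w.h.p.

E[X] ≈ 69.85502; in regime p = Θ(1/n^{1/2}) E[X] diverges (above the triangle threshold p ~ 1/n).


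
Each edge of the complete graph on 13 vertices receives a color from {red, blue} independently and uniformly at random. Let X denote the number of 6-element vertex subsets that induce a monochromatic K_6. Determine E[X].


Let X = Σ_S X_S over the C(13, 6) = 1716 subsets S of size 6, where X_S = 1 if the K_6 on S is monochromatic.
For a fixed S, the K_6 on S has C(6, 2) = 15 edges. P[all 15 edges red] = (1/2)^15, and likewise for blue, so P[monochromatic] = 2·(1/2)^15 = 2^{1 − 15} = 1/16384.
By linearity of expectation: E[X] = C(13, 6) · 2^{1 − 15} = 1716 · 1/16384 = 429/4096.
Numerically: E[X] ≈ 0.1047.

E[X] = C(13,6)·2^(1−C(6,2)) = 429/4096 ≈ 0.1047.


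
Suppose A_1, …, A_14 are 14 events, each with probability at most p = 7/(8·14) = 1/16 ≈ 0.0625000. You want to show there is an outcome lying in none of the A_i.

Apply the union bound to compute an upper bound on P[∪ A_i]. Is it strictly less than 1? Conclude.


Union bound: P[∪_{i=1}^{14} A_i] ≤ Σ_i P[A_i] ≤ 14·p = 14·(1/16) = 7/8.
Numerically: 7/8 ≈ 0.8750000.
Is 7/8 < 1? YES.
Since P[∪ A_i] ≤ 7/8 < 1, the complement has P[∩ A_i^c] ≥ 1 − 7/8 = 1/8 > 0, so some outcome avoids every A_i.

14·p = 7/8 ≈ 0.8750000; existence CERTIFIED by the union bound.


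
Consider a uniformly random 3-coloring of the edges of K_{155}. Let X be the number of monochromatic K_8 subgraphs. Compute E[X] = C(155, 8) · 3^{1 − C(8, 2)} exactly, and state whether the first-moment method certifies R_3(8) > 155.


E[X] = C(155, 8) · 3^{1 − 28} = 6876747915675 · 3^{−27} = 6876747915675/7625597484987.
As a reduced fraction: E[X] = 2292249305225/2541865828329 ≈ 0.9018.
Is E[X] < 1? YES.
Since E[X] < 1, there exists a 3-coloring of K_{155} with no monochromatic K_8; hence R_3(8) > 155.

E[X] = 2292249305225/2541865828329 ≈ 0.9018; E[X] < 1, so R_3(8) > 155.


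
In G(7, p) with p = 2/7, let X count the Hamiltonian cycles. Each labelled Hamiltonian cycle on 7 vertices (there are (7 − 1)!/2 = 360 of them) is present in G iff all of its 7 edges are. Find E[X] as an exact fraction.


K_7 has (7 − 1)!/2 = 360 labelled Hamiltonian cycles.
For each such Hamiltonian cycle H, let X_H = 1 if all 7 edges of H are present in G. Then P[X_H = 1] = p^{7} = (2/7)^{7} = 128/823543.
By linearity: E[X] = Σ_H E[X_H] = 360 · p^{7} = 360 · 128/823543 = 46080/823543.
Numerically: E[X] ≈ 0.05595.

E[X] = 360 · (2/7)^{7} = 46080/823543 ≈ 0.05595.


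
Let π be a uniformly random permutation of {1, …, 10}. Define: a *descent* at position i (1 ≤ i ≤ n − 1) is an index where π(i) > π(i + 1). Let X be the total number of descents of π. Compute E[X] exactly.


Write X = Σ X_I over i = 1, …, 9, with X_I the indicator of one descent.
There are 9 indicators.
For each fixed i, the pair (π(i), π(i+1)) is a uniformly random ordered pair of distinct values from {1, …, 10}; by symmetry P[π(i) > π(i+1)] = 1/2.
By linearity: E[X] = 9 · (1/2) = (10 − 1) · (1/2) = 9/2 ≈ 4.500.

E[X] = 9/2 = 4.500.


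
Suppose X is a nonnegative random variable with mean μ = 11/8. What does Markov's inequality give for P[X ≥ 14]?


μ = E[X] = 11/8, a = 14.
Markov: P[X ≥ 14] ≤ μ/a = (11/8)/14 = 11/112.
Numerically: ≈ 0.09821.
(Since a = 14 > μ = 1.37500, the bound 11/112 is < 1 and informative.)

P[X ≥ 14] ≤ 11/112 ≈ 0.09821.


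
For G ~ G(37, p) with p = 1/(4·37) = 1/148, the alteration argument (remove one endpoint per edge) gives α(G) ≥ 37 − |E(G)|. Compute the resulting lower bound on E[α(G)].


E[|E(G)|] = C(37, 2)·p = 666 · (1/148) = 9/2.
E[α(G)] ≥ n − E[|E(G)|] = 37 − 9/2 = 65/2.
Numerically: ≈ 32.50000.
(This is only a lower bound; the true E[α(G)] may be larger.)

E[α(G)] ≥ 65/2 ≈ 32.50000.


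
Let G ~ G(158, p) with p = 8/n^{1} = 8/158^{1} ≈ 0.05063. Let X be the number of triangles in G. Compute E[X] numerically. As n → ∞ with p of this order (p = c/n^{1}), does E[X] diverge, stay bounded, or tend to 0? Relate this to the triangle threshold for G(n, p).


Number of potential triangles: C(158, 3) = 644956.
Each occurs with probability p³ ≈ (0.05063)³ ≈ 1.298072e-04.
By linearity: E[X] = C(158, 3)·p³ ≈ 644956 · 1.298072e-04 ≈ 83.7199.
Here α = 1, so p = 8/n is exactly at the triangle threshold p ~ 1/n. Asymptotically E[X] → c³/6 = 8³/6 = 256/3 ≈ 85.3333, a bounded constant. In this regime the triangle count is asymptotically Poisson(c³/6).

E[X] ≈ 83.7199; in regime p = Θ(1/n^{1}) E[X] stays bounded (at the triangle threshold p ~ 1/n).


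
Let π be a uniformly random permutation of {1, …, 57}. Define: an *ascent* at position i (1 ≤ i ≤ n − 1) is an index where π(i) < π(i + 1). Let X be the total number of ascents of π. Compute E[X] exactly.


Write X = Σ X_I over i = 1, …, 56, with X_I the indicator of one ascent.
There are 56 indicators.
For each fixed i, the pair (π(i), π(i+1)) is a uniformly random ordered pair of distinct values from {1, …, 57}; by symmetry P[π(i) < π(i+1)] = 1/2.
By linearity: E[X] = 56 · (1/2) = (57 − 1) · (1/2) = 28 ≈ 28.000000.

E[X] = 28 = 28.000000.


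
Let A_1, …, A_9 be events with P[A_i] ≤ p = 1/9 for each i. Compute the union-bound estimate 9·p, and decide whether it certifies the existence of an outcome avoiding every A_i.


Union bound: P[∪_{i=1}^{9} A_i] ≤ Σ_i P[A_i] ≤ 9·p = 9·(1/9) = 1.
Numerically: 1 ≈ 1.00000.
Is 1 < 1? NO.
Since the bound 1 is ≥ 1, the union bound is uninformative here; it does NOT by itself certify existence.

9·p = 1 ≈ 1.00000; existence NOT certified by the union bound.


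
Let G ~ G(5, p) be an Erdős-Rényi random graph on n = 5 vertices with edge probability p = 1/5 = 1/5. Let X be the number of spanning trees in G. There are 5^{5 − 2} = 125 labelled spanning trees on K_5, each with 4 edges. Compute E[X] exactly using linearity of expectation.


K_5 has 5^{5 − 2} = 125 labelled spanning trees.
For each such spanning tree H, let X_H = 1 if all 4 edges of H are present in G. Then P[X_H = 1] = p^{4} = (1/5)^{4} = 1/625.
By linearity of expectation: E[X] = Σ_H E[X_H] = 125 · p^{4} = 125 · 1/625 = 1/5.
Numerically: E[X] ≈ 0.2.

E[X] = 125 · (1/5)^{4} = 1/5 ≈ 0.2.


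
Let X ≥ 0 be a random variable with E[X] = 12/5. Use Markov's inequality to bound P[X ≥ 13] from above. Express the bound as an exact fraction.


μ = E[X] = 12/5, a = 13.
Markov: P[X ≥ 13] ≤ μ/a = (12/5)/13 = 12/65.
Numerically: ≈ 0.184615.
(Since a = 13 > μ = 2.400000, the bound 12/65 is < 1 and informative.)

P[X ≥ 13] ≤ 12/65 ≈ 0.184615.


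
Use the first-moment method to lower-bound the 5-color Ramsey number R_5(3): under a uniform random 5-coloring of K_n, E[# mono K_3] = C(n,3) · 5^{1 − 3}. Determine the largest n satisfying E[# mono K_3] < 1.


We need C(n, 3) · 5^{1 − 3} < 1, i.e. C(n, 3) < 5^{3 − 1} = 25.
Check values of n near the boundary:
  n = 5: C(5, 3) = 10; 10 < 25? YES
  n = 6: C(6, 3) = 20; 20 < 25? YES
  n = 7: C(7, 3) = 35; 35 < 25? NO
  n = 8: C(8, 3) = 56; 56 < 25? NO
The largest n with C(n, 3) < 25 is n = 6 (where E[X] = 4/5 ≈ 0.8000000). Hence R_5(3) > 6, i.e. R_5(3) ≥ 7.

Largest n = 6; hence R_5(3) > 6.


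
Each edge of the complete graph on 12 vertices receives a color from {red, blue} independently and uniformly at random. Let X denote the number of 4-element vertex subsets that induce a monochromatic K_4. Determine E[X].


Let X = Σ_S X_S over the C(12, 4) = 495 subsets S of size 4, where X_S = 1 if the K_4 on S is monochromatic.
For a fixed S, the K_4 on S has C(4, 2) = 6 edges. P[all 6 edges red] = (1/2)^6, and likewise for blue, so P[monochromatic] = 2·(1/2)^6 = 2^{1 − 6} = 1/32.
By linearity: E[X] = C(12, 4) · 2^{1 − 6} = 495 · 1/32 = 495/32.
Numerically: E[X] ≈ 15.4688.

E[X] = C(12,4)·2^(1−C(4,2)) = 495/32 ≈ 15.4688.


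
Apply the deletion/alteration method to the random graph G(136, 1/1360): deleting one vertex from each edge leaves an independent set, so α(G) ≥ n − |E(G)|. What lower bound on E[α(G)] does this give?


E[|E(G)|] = C(136, 2)·p = 9180 · (1/1360) = 27/4.
E[α(G)] ≥ n − E[|E(G)|] = 136 − 27/4 = 517/4.
Numerically: ≈ 129.2500.
(This is only a lower bound; the true E[α(G)] may be larger.)

E[α(G)] ≥ 517/4 ≈ 129.2500.


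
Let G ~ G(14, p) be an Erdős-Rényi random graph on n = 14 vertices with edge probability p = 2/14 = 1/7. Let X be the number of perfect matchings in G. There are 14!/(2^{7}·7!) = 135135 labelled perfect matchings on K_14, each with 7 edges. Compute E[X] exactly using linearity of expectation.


K_14 has 14!/(2^{7}·7!) = 135135 labelled perfect matchings.
For each such perfect matching H, let X_H = 1 if all 7 edges of H are present in G. Then P[X_H = 1] = p^{7} = (1/7)^{7} = 1/823543.
By linearity: E[X] = Σ_H E[X_H] = 135135 · p^{7} = 135135 · 1/823543 = 19305/117649.
Numerically: E[X] ≈ 0.1641.

E[X] = 135135 · (1/7)^{7} = 19305/117649 ≈ 0.1641.


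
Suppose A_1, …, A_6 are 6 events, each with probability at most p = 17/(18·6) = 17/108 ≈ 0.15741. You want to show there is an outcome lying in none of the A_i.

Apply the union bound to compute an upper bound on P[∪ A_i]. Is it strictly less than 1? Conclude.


Union bound: P[∪_{i=1}^{6} A_i] ≤ Σ_i P[A_i] ≤ 6·p = 6·(17/108) = 17/18.
Numerically: 17/18 ≈ 0.94444.
Is 17/18 < 1? YES.
Since P[∪ A_i] ≤ 17/18 < 1, the complement has P[∩ A_i^c] ≥ 1 − 17/18 = 1/18 > 0, so some outcome avoids every A_i.

6·p = 17/18 ≈ 0.94444; existence CERTIFIED by the union bound.


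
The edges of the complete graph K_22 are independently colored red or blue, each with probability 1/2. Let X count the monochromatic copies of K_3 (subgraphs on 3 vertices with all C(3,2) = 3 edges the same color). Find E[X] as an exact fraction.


Let X = Σ_S X_S over the C(22, 3) = 1540 subsets S of size 3, where X_S = 1 if the K_3 on S is monochromatic.
For a fixed S, the K_3 on S has C(3, 2) = 3 edges. P[all 3 edges red] = (1/2)^3, and likewise for blue, so P[monochromatic] = 2·(1/2)^3 = 2^{1 − 3} = 1/4.
By linearity of expectation: E[X] = C(22, 3) · 2^{1 − 3} = 1540 · 1/4 = 385.
Numerically: E[X] ≈ 385.0000.

E[X] = C(22,3)·2^(1−C(3,2)) = 385 ≈ 385.0000.


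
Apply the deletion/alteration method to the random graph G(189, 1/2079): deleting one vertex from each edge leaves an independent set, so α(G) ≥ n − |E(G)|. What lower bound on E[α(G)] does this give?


E[|E(G)|] = C(189, 2)·p = 17766 · (1/2079) = 94/11.
E[α(G)] ≥ n − E[|E(G)|] = 189 − 94/11 = 1985/11.
Numerically: ≈ 180.454545.
(This is only a lower bound; the true E[α(G)] may be larger.)

E[α(G)] ≥ 1985/11 ≈ 180.454545.


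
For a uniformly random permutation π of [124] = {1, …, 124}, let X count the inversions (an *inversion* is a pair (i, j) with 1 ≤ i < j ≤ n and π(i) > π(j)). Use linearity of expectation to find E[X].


Write X = Σ X_I over the C(124, 2) = 7626 pairs i < j, with X_I the indicator of one inversion.
There are 7626 indicators.
For each fixed pair i < j, the values π(i) and π(j) are two distinct elements of {1, …, 124} in uniformly random order; by symmetry P[π(i) > π(j)] = 1/2.
By linearity: E[X] = 7626 · (1/2) = C(124, 2) · (1/2) = 7626/2 = 3813 ≈ 3813.0000.

E[X] = 3813 = 3813.0000.


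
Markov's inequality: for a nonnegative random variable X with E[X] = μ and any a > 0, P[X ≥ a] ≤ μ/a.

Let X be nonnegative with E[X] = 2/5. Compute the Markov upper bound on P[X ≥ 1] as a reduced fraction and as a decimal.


μ = E[X] = 2/5, a = 1.
Markov: P[X ≥ 1] ≤ μ/a = (2/5)/1 = 2/5.
Numerically: ≈ 0.40000.
(Since a = 1 > μ = 0.40000, the bound 2/5 is < 1 and informative.)

P[X ≥ 1] ≤ 2/5 ≈ 0.40000.


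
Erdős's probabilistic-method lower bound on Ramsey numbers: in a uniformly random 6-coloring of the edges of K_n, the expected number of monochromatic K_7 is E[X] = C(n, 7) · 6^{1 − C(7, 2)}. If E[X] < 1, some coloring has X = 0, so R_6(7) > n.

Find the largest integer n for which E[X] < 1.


We need C(n, 7) · 6^{1 − 21} < 1, i.e. C(n, 7) < 6^{21 − 1} = 3656158440062976.
Check values of n near the boundary:
  n = 567: C(567, 7) = 3601671315933933; 3601671315933933 < 3656158440062976? YES
  n = 568: C(568, 7) = 3646611956239704; 3646611956239704 < 3656158440062976? YES
  n = 569: C(569, 7) = 3692032389858348; 3692032389858348 < 3656158440062976? NO
  n = 570: C(570, 7) = 3737936877831720; 3737936877831720 < 3656158440062976? NO
The largest n with C(n, 7) < 3656158440062976 is n = 568 (where E[X] = 16882462760369/16926659444736 ≈ 0.997). Hence R_6(7) > 568, i.e. R_6(7) ≥ 569.

Largest n = 568; hence R_6(7) > 568.


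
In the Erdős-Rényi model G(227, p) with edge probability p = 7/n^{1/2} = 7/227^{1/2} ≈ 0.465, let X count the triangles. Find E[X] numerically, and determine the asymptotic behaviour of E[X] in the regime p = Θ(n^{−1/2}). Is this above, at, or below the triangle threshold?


Number of potential triangles: C(227, 3) = 1923825.
Each occurs with probability p³ ≈ (0.465)³ ≈ 1.00289e-01.
By linearity: E[X] = C(227, 3)·p³ ≈ 1923825 · 1.00289e-01 ≈ 192939.389.
Since α = 1/2 < 1, p = c/n^{1/2} ≫ 1/n is above the triangle threshold p ~ 1/n. Asymptotically E[X] ~ (c³/6)·n^{3(1−α)} = (7³/6)·n^{1.5} → ∞; triangles are abundant w.h.p.

E[X] ≈ 192939.389; in regime p = Θ(1/n^{1/2}) E[X] diverges (above the triangle threshold p ~ 1/n).


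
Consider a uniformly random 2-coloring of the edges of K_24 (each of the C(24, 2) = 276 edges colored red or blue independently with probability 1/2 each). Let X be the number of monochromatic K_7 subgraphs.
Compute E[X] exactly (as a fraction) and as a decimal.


Let X = Σ_S X_S over the C(24, 7) = 346104 subsets S of size 7, where X_S = 1 if the K_7 on S is monochromatic.
For a fixed S, the K_7 on S has C(7, 2) = 21 edges. P[all 21 edges red] = (1/2)^21, and likewise for blue, so P[monochromatic] = 2·(1/2)^21 = 2^{1 − 21} = 1/1048576.
Summing: E[X] = C(24, 7) · 2^{1 − 21} = 346104 · 1/1048576 = 43263/131072.
Numerically: E[X] ≈ 0.330.

E[X] = C(24,7)·2^(1−C(7,2)) = 43263/131072 ≈ 0.330.


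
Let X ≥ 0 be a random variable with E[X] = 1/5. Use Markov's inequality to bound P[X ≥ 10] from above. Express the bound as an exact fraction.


μ = E[X] = 1/5, a = 10.
Markov: P[X ≥ 10] ≤ μ/a = (1/5)/10 = 1/50.
Numerically: ≈ 0.02000.
(Since a = 10 > μ = 0.20000, the bound 1/50 is < 1 and informative.)

P[X ≥ 10] ≤ 1/50 ≈ 0.02000.


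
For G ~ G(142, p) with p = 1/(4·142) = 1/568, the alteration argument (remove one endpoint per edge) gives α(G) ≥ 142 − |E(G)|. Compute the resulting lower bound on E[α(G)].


E[|E(G)|] = C(142, 2)·p = 10011 · (1/568) = 141/8.
E[α(G)] ≥ n − E[|E(G)|] = 142 − 141/8 = 995/8.
Numerically: ≈ 124.3750.
(This is only a lower bound; the true E[α(G)] may be larger.)

E[α(G)] ≥ 995/8 ≈ 124.3750.


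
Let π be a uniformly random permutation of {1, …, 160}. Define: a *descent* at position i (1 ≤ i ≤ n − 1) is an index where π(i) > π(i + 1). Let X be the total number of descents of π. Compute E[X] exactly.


Write X = Σ X_I over i = 1, …, 159, with X_I the indicator of one descent.
There are 159 indicators.
For each fixed i, the pair (π(i), π(i+1)) is a uniformly random ordered pair of distinct values from {1, …, 160}; by symmetry P[π(i) > π(i+1)] = 1/2.
By linearity: E[X] = 159 · (1/2) = (160 − 1) · (1/2) = 159/2 ≈ 79.50000.

E[X] = 159/2 = 79.50000.


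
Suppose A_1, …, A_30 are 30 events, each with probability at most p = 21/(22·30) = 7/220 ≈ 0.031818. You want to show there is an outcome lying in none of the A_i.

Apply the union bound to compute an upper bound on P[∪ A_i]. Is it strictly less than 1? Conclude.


Union bound: P[∪_{i=1}^{30} A_i] ≤ Σ_i P[A_i] ≤ 30·p = 30·(7/220) = 21/22.
Numerically: 21/22 ≈ 0.954545.
Is 21/22 < 1? YES.
Since P[∪ A_i] ≤ 21/22 < 1, the complement has P[∩ A_i^c] ≥ 1 − 21/22 = 1/22 > 0, so some outcome avoids every A_i.

30·p = 21/22 ≈ 0.954545; existence CERTIFIED by the union bound.


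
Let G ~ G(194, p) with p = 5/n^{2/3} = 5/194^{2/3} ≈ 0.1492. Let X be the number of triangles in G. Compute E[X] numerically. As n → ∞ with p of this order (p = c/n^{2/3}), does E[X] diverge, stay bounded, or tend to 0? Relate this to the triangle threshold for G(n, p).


Number of potential triangles: C(194, 3) = 1198144.
Each occurs with probability p³ ≈ (0.1492)³ ≈ 3.3212881e-03.
By linearity: E[X] = C(194, 3)·p³ ≈ 1198144 · 3.3212881e-03 ≈ 3979.38144.
Since α = 2/3 < 1, p = c/n^{2/3} ≫ 1/n is above the triangle threshold p ~ 1/n. Asymptotically E[X] ~ (c³/6)·n^{3(1−α)} = (5³/6)·n^{1} → ∞; triangles are abundant w.h.p.

E[X] ≈ 3979.38144; in regime p = Θ(1/n^{2/3}) E[X] diverges (above the triangle threshold p ~ 1/n).


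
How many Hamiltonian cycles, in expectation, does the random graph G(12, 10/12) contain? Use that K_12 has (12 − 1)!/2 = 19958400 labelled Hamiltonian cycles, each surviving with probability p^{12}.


K_12 has (12 − 1)!/2 = 19958400 labelled Hamiltonian cycles.
For each such Hamiltonian cycle H, let X_H = 1 if all 12 edges of H are present in G. Then P[X_H = 1] = p^{12} = (5/6)^{12} = 244140625/2176782336.
Summing the indicators: E[X] = Σ_H E[X_H] = 19958400 · p^{12} = 19958400 · 244140625/2176782336 = 469970703125/209952.
Numerically: E[X] ≈ 2.24e+06.

E[X] = 19958400 · (5/6)^{12} = 469970703125/209952 ≈ 2.24e+06.


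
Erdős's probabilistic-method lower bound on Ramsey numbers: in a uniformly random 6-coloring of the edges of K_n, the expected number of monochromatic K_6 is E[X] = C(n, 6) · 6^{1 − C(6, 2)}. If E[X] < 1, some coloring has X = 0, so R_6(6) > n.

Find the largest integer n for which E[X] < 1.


We need C(n, 6) · 6^{1 − 15} < 1, i.e. C(n, 6) < 6^{15 − 1} = 78364164096.
Check values of n near the boundary:
  n = 192: C(192, 6) = 64300886496; 64300886496 < 78364164096? YES
  n = 193: C(193, 6) = 66364016544; 66364016544 < 78364164096? YES
  n = 194: C(194, 6) = 68482017072; 68482017072 < 78364164096? YES
  n = 195: C(195, 6) = 70656049360; 70656049360 < 78364164096? YES
  n = 196: C(196, 6) = 72887293024; 72887293024 < 78364164096? YES
  n = 197: C(197, 6) = 75176946208; 75176946208 < 78364164096? YES
  n = 198: C(198, 6) = 77526225777; 77526225777 < 78364164096? YES
  n = 199: C(199, 6) = 79936367511; 79936367511 < 78364164096? NO
The largest n with C(n, 6) < 78364164096 is n = 198 (where E[X] = 25842075259/26121388032 ≈ 0.989307). Hence R_6(6) > 198, i.e. R_6(6) ≥ 199.

Largest n = 198; hence R_6(6) > 198.


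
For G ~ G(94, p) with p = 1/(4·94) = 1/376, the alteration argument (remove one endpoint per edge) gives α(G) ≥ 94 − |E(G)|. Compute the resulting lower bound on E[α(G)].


E[|E(G)|] = C(94, 2)·p = 4371 · (1/376) = 93/8.
E[α(G)] ≥ n − E[|E(G)|] = 94 − 93/8 = 659/8.
Numerically: ≈ 82.37500.
(This is only a lower bound; the true E[α(G)] may be larger.)

E[α(G)] ≥ 659/8 ≈ 82.37500.


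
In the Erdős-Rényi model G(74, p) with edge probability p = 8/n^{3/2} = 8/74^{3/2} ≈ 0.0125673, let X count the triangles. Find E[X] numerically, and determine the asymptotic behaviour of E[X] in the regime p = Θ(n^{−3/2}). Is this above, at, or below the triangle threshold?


Number of potential triangles: C(74, 3) = 64824.
Each occurs with probability p³ ≈ (0.0125673)³ ≈ 1.98484785e-06.
By linearity: E[X] = C(74, 3)·p³ ≈ 64824 · 1.98484785e-06 ≈ 0.128666.
Since α = 3/2 > 1, p = c/n^{3/2} = o(1/n) is below the triangle threshold p ~ 1/n. Asymptotically E[X] ~ (c³/6)·n^{3(1−α)} = (8³/6)·n^{-1.5} → 0, so by Markov's inequality G has no triangles w.h.p.

E[X] ≈ 0.128666; in regime p = Θ(1/n^{3/2}) E[X] tends to 0 (below the triangle threshold p ~ 1/n).


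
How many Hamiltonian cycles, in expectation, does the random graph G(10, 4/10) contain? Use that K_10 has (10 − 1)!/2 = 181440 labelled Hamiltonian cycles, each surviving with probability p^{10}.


K_10 has (10 − 1)!/2 = 181440 labelled Hamiltonian cycles.
For each such Hamiltonian cycle H, let X_H = 1 if all 10 edges of H are present in G. Then P[X_H = 1] = p^{10} = (2/5)^{10} = 1024/9765625.
Summing the indicators: E[X] = Σ_H E[X_H] = 181440 · p^{10} = 181440 · 1024/9765625 = 37158912/1953125.
Numerically: E[X] ≈ 19.0254.

E[X] = 181440 · (2/5)^{10} = 37158912/1953125 ≈ 19.0254.


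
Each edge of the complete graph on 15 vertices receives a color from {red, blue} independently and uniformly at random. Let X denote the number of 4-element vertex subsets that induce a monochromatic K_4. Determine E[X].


Let X = Σ_S X_S over the C(15, 4) = 1365 subsets S of size 4, where X_S = 1 if the K_4 on S is monochromatic.
For a fixed S, the K_4 on S has C(4, 2) = 6 edges. P[all 6 edges red] = (1/2)^6, and likewise for blue, so P[monochromatic] = 2·(1/2)^6 = 2^{1 − 6} = 1/32.
Summing: E[X] = C(15, 4) · 2^{1 − 6} = 1365 · 1/32 = 1365/32.
Numerically: E[X] ≈ 42.656.

E[X] = C(15,4)·2^(1−C(4,2)) = 1365/32 ≈ 42.656.


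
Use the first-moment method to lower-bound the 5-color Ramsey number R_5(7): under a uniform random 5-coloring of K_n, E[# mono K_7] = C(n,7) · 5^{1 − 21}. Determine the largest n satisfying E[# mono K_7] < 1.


We need C(n, 7) · 5^{1 − 21} < 1, i.e. C(n, 7) < 5^{21 − 1} = 95367431640625.
Check values of n near the boundary:
  n = 333: C(333, 7) = 84549532139028; 84549532139028 < 95367431640625? YES
  n = 334: C(334, 7) = 86359460961576; 86359460961576 < 95367431640625? YES
  n = 335: C(335, 7) = 88202498238195; 88202498238195 < 95367431640625? YES
  n = 336: C(336, 7) = 90079147136880; 90079147136880 < 95367431640625? YES
  n = 337: C(337, 7) = 91989916924632; 91989916924632 < 95367431640625? YES
  n = 338: C(338, 7) = 93935323022736; 93935323022736 < 95367431640625? YES
  n = 339: C(339, 7) = 95915887062372; 95915887062372 < 95367431640625? NO
The largest n with C(n, 7) < 95367431640625 is n = 338 (where E[X] = 93935323022736/95367431640625 ≈ 0.98498). Hence R_5(7) > 338, i.e. R_5(7) ≥ 339.

Largest n = 338; hence R_5(7) > 338.


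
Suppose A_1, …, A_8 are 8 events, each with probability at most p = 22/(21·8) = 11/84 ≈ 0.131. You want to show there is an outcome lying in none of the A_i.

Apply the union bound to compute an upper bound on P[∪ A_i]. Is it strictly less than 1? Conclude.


Union bound: P[∪_{i=1}^{8} A_i] ≤ Σ_i P[A_i] ≤ 8·p = 8·(11/84) = 22/21.
Numerically: 22/21 ≈ 1.048.
Is 22/21 < 1? NO.
Since the bound 22/21 is ≥ 1, the union bound is uninformative here; it does NOT by itself certify existence.

8·p = 22/21 ≈ 1.048; existence NOT certified by the union bound.


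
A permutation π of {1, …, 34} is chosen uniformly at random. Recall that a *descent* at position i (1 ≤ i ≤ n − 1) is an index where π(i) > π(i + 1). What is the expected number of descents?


Write X = Σ X_I over i = 1, …, 33, with X_I the indicator of one descent.
There are 33 indicators.
For each fixed i, the pair (π(i), π(i+1)) is a uniformly random ordered pair of distinct values from {1, …, 34}; by symmetry P[π(i) > π(i+1)] = 1/2.
By linearity: E[X] = 33 · (1/2) = (34 − 1) · (1/2) = 33/2 ≈ 16.5000.

E[X] = 33/2 = 16.5000.


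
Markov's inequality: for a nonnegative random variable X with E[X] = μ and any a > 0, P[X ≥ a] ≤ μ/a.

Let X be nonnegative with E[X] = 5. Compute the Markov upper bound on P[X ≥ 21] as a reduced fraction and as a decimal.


μ = E[X] = 5, a = 21.
Markov: P[X ≥ 21] ≤ μ/a = (5)/21 = 5/21.
Numerically: ≈ 0.2381.
(Since a = 21 > μ = 5.0000, the bound 5/21 is < 1 and informative.)

P[X ≥ 21] ≤ 5/21 ≈ 0.2381.


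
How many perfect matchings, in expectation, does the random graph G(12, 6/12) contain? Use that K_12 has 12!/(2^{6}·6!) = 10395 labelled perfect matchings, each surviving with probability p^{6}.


K_12 has 12!/(2^{6}·6!) = 10395 labelled perfect matchings.
For each such perfect matching H, let X_H = 1 if all 6 edges of H are present in G. Then P[X_H = 1] = p^{6} = (1/2)^{6} = 1/64.
By linearity: E[X] = Σ_H E[X_H] = 10395 · p^{6} = 10395 · 1/64 = 10395/64.
Numerically: E[X] ≈ 162.42.

E[X] = 10395 · (1/2)^{6} = 10395/64 ≈ 162.42.


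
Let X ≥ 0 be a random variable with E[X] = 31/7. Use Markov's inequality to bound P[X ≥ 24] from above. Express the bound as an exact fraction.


μ = E[X] = 31/7, a = 24.
Markov: P[X ≥ 24] ≤ μ/a = (31/7)/24 = 31/168.
Numerically: ≈ 0.18452.
(Since a = 24 > μ = 4.42857, the bound 31/168 is < 1 and informative.)

P[X ≥ 24] ≤ 31/168 ≈ 0.18452.


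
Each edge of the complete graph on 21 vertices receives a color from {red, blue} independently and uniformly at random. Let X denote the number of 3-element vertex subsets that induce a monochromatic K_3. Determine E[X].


Let X = Σ_S X_S over the C(21, 3) = 1330 subsets S of size 3, where X_S = 1 if the K_3 on S is monochromatic.
For a fixed S, the K_3 on S has C(3, 2) = 3 edges. P[all 3 edges red] = (1/2)^3, and likewise for blue, so P[monochromatic] = 2·(1/2)^3 = 2^{1 − 3} = 1/4.
By linearity of expectation: E[X] = C(21, 3) · 2^{1 − 3} = 1330 · 1/4 = 665/2.
Numerically: E[X] ≈ 332.500000.

E[X] = C(21,3)·2^(1−C(3,2)) = 665/2 ≈ 332.500000.


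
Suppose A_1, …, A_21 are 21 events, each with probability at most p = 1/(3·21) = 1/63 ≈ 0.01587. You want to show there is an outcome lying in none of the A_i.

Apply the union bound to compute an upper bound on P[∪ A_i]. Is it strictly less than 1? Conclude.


Union bound: P[∪_{i=1}^{21} A_i] ≤ Σ_i P[A_i] ≤ 21·p = 21·(1/63) = 1/3.
Numerically: 1/3 ≈ 0.33333.
Is 1/3 < 1? YES.
Since P[∪ A_i] ≤ 1/3 < 1, the complement has P[∩ A_i^c] ≥ 1 − 1/3 = 2/3 > 0, so some outcome avoids every A_i.

21·p = 1/3 ≈ 0.33333; existence CERTIFIED by the union bound.


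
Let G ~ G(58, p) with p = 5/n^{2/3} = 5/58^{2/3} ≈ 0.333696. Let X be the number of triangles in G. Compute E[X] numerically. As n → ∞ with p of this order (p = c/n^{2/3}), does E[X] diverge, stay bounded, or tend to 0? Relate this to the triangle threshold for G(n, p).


Number of potential triangles: C(58, 3) = 30856.
Each occurs with probability p³ ≈ (0.333696)³ ≈ 3.71581451e-02.
By linearity: E[X] = C(58, 3)·p³ ≈ 30856 · 3.71581451e-02 ≈ 1146.551724.
Since α = 2/3 < 1, p = c/n^{2/3} ≫ 1/n is above the triangle threshold p ~ 1/n. Asymptotically E[X] ~ (c³/6)·n^{3(1−α)} = (5³/6)·n^{1} → ∞; triangles are abundant w.h.p.

E[X] ≈ 1146.551724; in regime p = Θ(1/n^{2/3}) E[X] diverges (above the triangle threshold p ~ 1/n).


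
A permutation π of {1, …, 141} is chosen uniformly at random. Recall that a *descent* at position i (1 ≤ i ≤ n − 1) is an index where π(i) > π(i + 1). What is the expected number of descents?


Write X = Σ X_I over i = 1, …, 140, with X_I the indicator of one descent.
There are 140 indicators.
For each fixed i, the pair (π(i), π(i+1)) is a uniformly random ordered pair of distinct values from {1, …, 141}; by symmetry P[π(i) > π(i+1)] = 1/2.
By linearity: E[X] = 140 · (1/2) = (141 − 1) · (1/2) = 70 ≈ 70.000.

E[X] = 70 = 70.000.


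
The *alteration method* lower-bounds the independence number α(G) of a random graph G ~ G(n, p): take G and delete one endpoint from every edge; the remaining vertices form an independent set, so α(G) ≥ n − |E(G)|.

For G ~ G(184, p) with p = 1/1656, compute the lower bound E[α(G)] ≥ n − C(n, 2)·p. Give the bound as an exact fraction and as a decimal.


E[|E(G)|] = C(184, 2)·p = 16836 · (1/1656) = 61/6.
E[α(G)] ≥ n − E[|E(G)|] = 184 − 61/6 = 1043/6.
Numerically: ≈ 173.833333.
(This is only a lower bound; the true E[α(G)] may be larger.)

E[α(G)] ≥ 1043/6 ≈ 173.833333.


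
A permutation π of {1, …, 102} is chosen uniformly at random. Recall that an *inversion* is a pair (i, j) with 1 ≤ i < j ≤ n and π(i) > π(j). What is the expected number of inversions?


Write X = Σ X_I over the C(102, 2) = 5151 pairs i < j, with X_I the indicator of one inversion.
There are 5151 indicators.
For each fixed pair i < j, the values π(i) and π(j) are two distinct elements of {1, …, 102} in uniformly random order; by symmetry P[π(i) > π(j)] = 1/2.
By linearity: E[X] = 5151 · (1/2) = C(102, 2) · (1/2) = 5151/2 = 5151/2 ≈ 2575.500.

E[X] = 5151/2 = 2575.500.


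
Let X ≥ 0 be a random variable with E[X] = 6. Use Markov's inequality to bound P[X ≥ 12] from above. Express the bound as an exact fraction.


μ = E[X] = 6, a = 12.
Markov: P[X ≥ 12] ≤ μ/a = (6)/12 = 1/2.
Numerically: ≈ 0.500.
(Since a = 12 > μ = 6.000, the bound 1/2 is < 1 and informative.)

P[X ≥ 12] ≤ 1/2 ≈ 0.500.


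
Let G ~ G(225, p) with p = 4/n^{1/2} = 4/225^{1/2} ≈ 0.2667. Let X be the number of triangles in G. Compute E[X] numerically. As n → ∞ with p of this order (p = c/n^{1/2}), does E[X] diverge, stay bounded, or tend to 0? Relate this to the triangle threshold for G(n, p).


Number of potential triangles: C(225, 3) = 1873200.
Each occurs with probability p³ ≈ (0.2667)³ ≈ 1.896296e-02.
By linearity: E[X] = C(225, 3)·p³ ≈ 1873200 · 1.896296e-02 ≈ 35521.4222.
Since α = 1/2 < 1, p = c/n^{1/2} ≫ 1/n is above the triangle threshold p ~ 1/n. Asymptotically E[X] ~ (c³/6)·n^{3(1−α)} = (4³/6)·n^{1.5} → ∞; triangles are abundant w.h.p.

E[X] ≈ 35521.4222; in regime p = Θ(1/n^{1/2}) E[X] diverges (above the triangle threshold p ~ 1/n).


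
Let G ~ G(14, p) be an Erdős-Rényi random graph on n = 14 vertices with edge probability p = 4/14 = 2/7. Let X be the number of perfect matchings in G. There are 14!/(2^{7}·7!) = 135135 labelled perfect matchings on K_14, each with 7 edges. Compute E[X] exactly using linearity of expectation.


K_14 has 14!/(2^{7}·7!) = 135135 labelled perfect matchings.
For each such perfect matching H, let X_H = 1 if all 7 edges of H are present in G. Then P[X_H = 1] = p^{7} = (2/7)^{7} = 128/823543.
By linearity of expectation: E[X] = Σ_H E[X_H] = 135135 · p^{7} = 135135 · 128/823543 = 2471040/117649.
Numerically: E[X] ≈ 21.

E[X] = 135135 · (2/7)^{7} = 2471040/117649 ≈ 21.


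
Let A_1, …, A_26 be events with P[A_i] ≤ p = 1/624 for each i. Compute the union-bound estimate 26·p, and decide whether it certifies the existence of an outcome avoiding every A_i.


Union bound: P[∪_{i=1}^{26} A_i] ≤ Σ_i P[A_i] ≤ 26·p = 26·(1/624) = 1/24.
Numerically: 1/24 ≈ 0.042.
Is 1/24 < 1? YES.
Since P[∪ A_i] ≤ 1/24 < 1, the complement has P[∩ A_i^c] ≥ 1 − 1/24 = 23/24 > 0, so some outcome avoids every A_i.

26·p = 1/24 ≈ 0.042; existence CERTIFIED by the union bound.


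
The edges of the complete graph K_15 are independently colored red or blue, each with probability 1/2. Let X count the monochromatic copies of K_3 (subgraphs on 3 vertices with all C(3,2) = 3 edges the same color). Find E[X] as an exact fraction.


Let X = Σ_S X_S over the C(15, 3) = 455 subsets S of size 3, where X_S = 1 if the K_3 on S is monochromatic.
For a fixed S, the K_3 on S has C(3, 2) = 3 edges. P[all 3 edges red] = (1/2)^3, and likewise for blue, so P[monochromatic] = 2·(1/2)^3 = 2^{1 − 3} = 1/4.
By linearity of expectation: E[X] = C(15, 3) · 2^{1 − 3} = 455 · 1/4 = 455/4.
Numerically: E[X] ≈ 113.750000.

E[X] = C(15,3)·2^(1−C(3,2)) = 455/4 ≈ 113.750000.


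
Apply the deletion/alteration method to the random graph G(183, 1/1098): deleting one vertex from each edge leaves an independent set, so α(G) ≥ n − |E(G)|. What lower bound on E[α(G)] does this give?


E[|E(G)|] = C(183, 2)·p = 16653 · (1/1098) = 91/6.
E[α(G)] ≥ n − E[|E(G)|] = 183 − 91/6 = 1007/6.
Numerically: ≈ 167.833333.
(This is only a lower bound; the true E[α(G)] may be larger.)

E[α(G)] ≥ 1007/6 ≈ 167.833333.


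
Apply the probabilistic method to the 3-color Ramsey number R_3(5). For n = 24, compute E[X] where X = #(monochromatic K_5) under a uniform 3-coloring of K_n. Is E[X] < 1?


E[X] = C(24, 5) · 3^{1 − 10} = 42504 · 3^{−9} = 42504/19683.
As a reduced fraction: E[X] = 14168/6561 ≈ 2.1594269.
Is E[X] < 1? NO.
Since E[X] ≥ 1, the first-moment bound is inconclusive at n = 24; it does NOT by itself certify R_3(5) > 24.

E[X] = 14168/6561 ≈ 2.1594269; E[X] ≥ 1; first-moment method inconclusive here.


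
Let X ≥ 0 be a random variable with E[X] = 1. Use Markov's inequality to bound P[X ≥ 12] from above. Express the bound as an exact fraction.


μ = E[X] = 1, a = 12.
Markov: P[X ≥ 12] ≤ μ/a = (1)/12 = 1/12.
Numerically: ≈ 0.08333.
(Since a = 12 > μ = 1.00000, the bound 1/12 is < 1 and informative.)

P[X ≥ 12] ≤ 1/12 ≈ 0.08333.


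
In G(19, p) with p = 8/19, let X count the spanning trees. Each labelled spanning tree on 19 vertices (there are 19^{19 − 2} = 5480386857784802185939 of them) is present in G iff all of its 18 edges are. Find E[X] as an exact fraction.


K_19 has 19^{19 − 2} = 5480386857784802185939 labelled spanning trees.
For each such spanning tree H, let X_H = 1 if all 18 edges of H are present in G. Then P[X_H = 1] = p^{18} = (8/19)^{18} = 18014398509481984/104127350297911241532841.
By linearity: E[X] = Σ_H E[X_H] = 5480386857784802185939 · p^{18} = 5480386857784802185939 · 18014398509481984/104127350297911241532841 = 18014398509481984/19.
Numerically: E[X] ≈ 9.4813e+14.

E[X] = 5480386857784802185939 · (8/19)^{18} = 18014398509481984/19 ≈ 9.4813e+14.


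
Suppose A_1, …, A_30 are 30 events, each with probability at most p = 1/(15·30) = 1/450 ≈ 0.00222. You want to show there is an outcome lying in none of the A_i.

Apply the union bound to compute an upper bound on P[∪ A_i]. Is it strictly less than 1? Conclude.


Union bound: P[∪_{i=1}^{30} A_i] ≤ Σ_i P[A_i] ≤ 30·p = 30·(1/450) = 1/15.
Numerically: 1/15 ≈ 0.06667.
Is 1/15 < 1? YES.
Since P[∪ A_i] ≤ 1/15 < 1, the complement has P[∩ A_i^c] ≥ 1 − 1/15 = 14/15 > 0, so some outcome avoids every A_i.

30·p = 1/15 ≈ 0.06667; existence CERTIFIED by the union bound.


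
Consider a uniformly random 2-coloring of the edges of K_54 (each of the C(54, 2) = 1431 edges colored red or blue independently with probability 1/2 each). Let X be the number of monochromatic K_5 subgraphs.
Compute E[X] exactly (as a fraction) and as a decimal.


Let X = Σ_S X_S over the C(54, 5) = 3162510 subsets S of size 5, where X_S = 1 if the K_5 on S is monochromatic.
For a fixed S, the K_5 on S has C(5, 2) = 10 edges. P[all 10 edges red] = (1/2)^10, and likewise for blue, so P[monochromatic] = 2·(1/2)^10 = 2^{1 − 10} = 1/512.
By linearity of expectation: E[X] = C(54, 5) · 2^{1 − 10} = 3162510 · 1/512 = 1581255/256.
Numerically: E[X] ≈ 6176.777.

E[X] = C(54,5)·2^(1−C(5,2)) = 1581255/256 ≈ 6176.777.


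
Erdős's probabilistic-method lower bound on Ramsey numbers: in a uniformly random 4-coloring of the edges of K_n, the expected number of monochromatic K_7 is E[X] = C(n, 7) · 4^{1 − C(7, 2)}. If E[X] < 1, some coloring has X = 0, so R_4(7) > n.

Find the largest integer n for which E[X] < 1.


We need C(n, 7) · 4^{1 − 21} < 1, i.e. C(n, 7) < 4^{21 − 1} = 1099511627776.
Check values of n near the boundary:
  n = 176: C(176, 7) = 919790691600; 919790691600 < 1099511627776? YES
  n = 177: C(177, 7) = 957664425960; 957664425960 < 1099511627776? YES
  n = 178: C(178, 7) = 996867063280; 996867063280 < 1099511627776? YES
  n = 179: C(179, 7) = 1037437234460; 1037437234460 < 1099511627776? YES
  n = 180: C(180, 7) = 1079414463600; 1079414463600 < 1099511627776? YES
  n = 181: C(181, 7) = 1122839183400; 1122839183400 < 1099511627776? NO
The largest n with C(n, 7) < 1099511627776 is n = 180 (where E[X] = 67463403975/68719476736 ≈ 0.9817). Hence R_4(7) > 180, i.e. R_4(7) ≥ 181.

Largest n = 180; hence R_4(7) > 180.


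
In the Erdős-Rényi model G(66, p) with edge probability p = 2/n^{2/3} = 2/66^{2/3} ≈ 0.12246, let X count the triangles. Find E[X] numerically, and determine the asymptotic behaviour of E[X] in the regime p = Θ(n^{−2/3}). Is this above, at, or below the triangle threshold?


Number of potential triangles: C(66, 3) = 45760.
Each occurs with probability p³ ≈ (0.12246)³ ≈ 1.8365473e-03.
By linearity: E[X] = C(66, 3)·p³ ≈ 45760 · 1.8365473e-03 ≈ 84.04040.
Since α = 2/3 < 1, p = c/n^{2/3} ≫ 1/n is above the triangle threshold p ~ 1/n. Asymptotically E[X] ~ (c³/6)·n^{3(1−α)} = (2³/6)·n^{1} → ∞; triangles are abundant w.h.p.

E[X] ≈ 84.04040; in regime p = Θ(1/n^{2/3}) E[X] diverges (above the triangle threshold p ~ 1/n).


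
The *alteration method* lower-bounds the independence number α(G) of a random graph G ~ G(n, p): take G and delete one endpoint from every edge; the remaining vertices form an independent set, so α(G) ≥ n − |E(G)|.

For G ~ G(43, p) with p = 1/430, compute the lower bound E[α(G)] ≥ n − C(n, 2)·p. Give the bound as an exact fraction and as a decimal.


E[|E(G)|] = C(43, 2)·p = 903 · (1/430) = 21/10.
E[α(G)] ≥ n − E[|E(G)|] = 43 − 21/10 = 409/10.
Numerically: ≈ 40.9000.
(This is only a lower bound; the true E[α(G)] may be larger.)

E[α(G)] ≥ 409/10 ≈ 40.9000.


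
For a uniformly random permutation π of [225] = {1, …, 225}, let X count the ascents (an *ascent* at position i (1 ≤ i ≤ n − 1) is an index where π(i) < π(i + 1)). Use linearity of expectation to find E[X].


Write X = Σ X_I over i = 1, …, 224, with X_I the indicator of one ascent.
There are 224 indicators.
For each fixed i, the pair (π(i), π(i+1)) is a uniformly random ordered pair of distinct values from {1, …, 225}; by symmetry P[π(i) < π(i+1)] = 1/2.
By linearity: E[X] = 224 · (1/2) = (225 − 1) · (1/2) = 112 ≈ 112.000.

E[X] = 112 = 112.000.
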